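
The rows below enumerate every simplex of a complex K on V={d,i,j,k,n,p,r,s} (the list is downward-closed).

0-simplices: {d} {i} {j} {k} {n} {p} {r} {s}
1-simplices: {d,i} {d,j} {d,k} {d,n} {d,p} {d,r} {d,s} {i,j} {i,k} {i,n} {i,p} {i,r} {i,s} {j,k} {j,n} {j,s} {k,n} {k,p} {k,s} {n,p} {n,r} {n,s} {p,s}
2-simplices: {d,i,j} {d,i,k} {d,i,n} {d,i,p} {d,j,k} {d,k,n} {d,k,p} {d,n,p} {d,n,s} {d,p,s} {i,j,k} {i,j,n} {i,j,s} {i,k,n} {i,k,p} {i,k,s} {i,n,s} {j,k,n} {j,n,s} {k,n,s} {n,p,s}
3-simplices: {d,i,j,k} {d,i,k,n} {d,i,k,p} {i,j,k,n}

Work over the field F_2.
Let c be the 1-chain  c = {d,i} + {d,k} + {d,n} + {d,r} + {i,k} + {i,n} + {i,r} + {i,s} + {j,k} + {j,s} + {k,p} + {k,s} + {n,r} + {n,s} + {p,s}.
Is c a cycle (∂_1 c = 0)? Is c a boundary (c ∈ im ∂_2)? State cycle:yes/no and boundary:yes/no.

n_0=8 n_1=23 n_2=21 n_3=4  [Z2]
∂1: piv[di,dj,dk,dn,dp,dr,ds] rk=7  ker:ij,ik,in,ip,ir,is,jk,jn,js,kn,kp,ks,np,nr,ns,ps
∂2: piv[dij,dik,din,dip,djk,dkn,dkp,dnp,dns,dps,ijn,ijs,iks,ins] rk=14  ker:ijk,ikn,ikp,jkn,jns,kns,nps
∂3: piv[dijk,dikn,dikp,ijkn] rk=4
∂1c = {i} + {k} + {r} + {s}

cycle:no boundary:no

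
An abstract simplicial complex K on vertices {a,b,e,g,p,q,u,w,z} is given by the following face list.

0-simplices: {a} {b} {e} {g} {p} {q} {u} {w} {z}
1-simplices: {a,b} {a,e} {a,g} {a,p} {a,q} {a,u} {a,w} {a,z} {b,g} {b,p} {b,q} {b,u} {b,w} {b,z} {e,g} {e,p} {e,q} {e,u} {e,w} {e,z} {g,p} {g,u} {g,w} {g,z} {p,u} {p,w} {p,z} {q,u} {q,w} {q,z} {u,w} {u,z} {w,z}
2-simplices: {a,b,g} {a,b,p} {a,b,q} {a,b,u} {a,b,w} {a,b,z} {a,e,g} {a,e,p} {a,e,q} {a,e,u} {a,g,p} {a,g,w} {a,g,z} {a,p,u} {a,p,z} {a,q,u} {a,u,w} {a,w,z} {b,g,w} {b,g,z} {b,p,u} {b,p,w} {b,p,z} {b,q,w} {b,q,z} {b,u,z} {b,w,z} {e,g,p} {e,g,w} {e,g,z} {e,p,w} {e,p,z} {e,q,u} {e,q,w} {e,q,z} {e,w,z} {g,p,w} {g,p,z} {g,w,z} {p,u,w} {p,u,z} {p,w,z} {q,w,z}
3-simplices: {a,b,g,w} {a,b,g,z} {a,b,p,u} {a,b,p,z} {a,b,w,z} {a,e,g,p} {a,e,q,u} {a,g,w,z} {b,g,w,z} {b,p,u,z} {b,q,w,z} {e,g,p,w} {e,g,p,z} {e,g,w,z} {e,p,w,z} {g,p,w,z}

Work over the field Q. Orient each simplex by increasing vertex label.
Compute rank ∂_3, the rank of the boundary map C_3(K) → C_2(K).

n_0=9 n_1=33 n_2=43 n_3=16  [Q]
∂1: piv[ab,ae,ag,ap,aq,au,aw,az] rk=8  ker:bg,bp,bq,bu,bw,bz,eg,ep,eq,eu,ew,ez,gp,gu,gw,gz,pu,pw,pz,qu,qw,qz,uw,uz,wz
∂2: piv[abg,abp,abq,abu,abw,abz,aeg,aep,aeq,aeu,agp,agw,agz,apu,apz,aqu,auw,awz,bpw,bqw,bqz,buz,egw,egz] rk=24  ker:bgw,bgz,bpu,bpz,bwz,egp,epw,epz,equ,eqw,eqz,ewz,gpw,gpz,gwz,puw,puz,pwz,qwz
∂3: piv[abgw,abgz,abpu,abpz,abwz,aegp,aequ,agwz,bpuz,bqwz,egpw,egpz,egwz,epwz] rk=14  ker:bgwz,gpwz
rk∂_3=14

rank∂_3=14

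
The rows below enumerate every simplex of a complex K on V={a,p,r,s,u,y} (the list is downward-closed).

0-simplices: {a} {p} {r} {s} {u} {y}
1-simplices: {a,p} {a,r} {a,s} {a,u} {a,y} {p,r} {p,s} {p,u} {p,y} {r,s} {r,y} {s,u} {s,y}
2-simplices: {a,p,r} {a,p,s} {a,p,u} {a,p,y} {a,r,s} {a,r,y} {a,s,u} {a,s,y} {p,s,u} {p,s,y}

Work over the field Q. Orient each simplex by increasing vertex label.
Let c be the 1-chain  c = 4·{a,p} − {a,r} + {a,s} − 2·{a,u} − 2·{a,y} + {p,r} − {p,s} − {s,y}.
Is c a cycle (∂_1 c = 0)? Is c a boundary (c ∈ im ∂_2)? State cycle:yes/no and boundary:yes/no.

cycle:no boundary:no

n_0=6 n_1=13 n_2=10  [Q]
∂1: piv[ap,ar,as,au,ay] rk=5  ker:pr,ps,pu,py,rs,ry,su,sy
∂2: piv[apr,aps,apu,apy,ars,ary,asu,asy] rk=8  ker:psu,psy
∂1c = 4·{p} + {s} − 2·{u} − 3·{y}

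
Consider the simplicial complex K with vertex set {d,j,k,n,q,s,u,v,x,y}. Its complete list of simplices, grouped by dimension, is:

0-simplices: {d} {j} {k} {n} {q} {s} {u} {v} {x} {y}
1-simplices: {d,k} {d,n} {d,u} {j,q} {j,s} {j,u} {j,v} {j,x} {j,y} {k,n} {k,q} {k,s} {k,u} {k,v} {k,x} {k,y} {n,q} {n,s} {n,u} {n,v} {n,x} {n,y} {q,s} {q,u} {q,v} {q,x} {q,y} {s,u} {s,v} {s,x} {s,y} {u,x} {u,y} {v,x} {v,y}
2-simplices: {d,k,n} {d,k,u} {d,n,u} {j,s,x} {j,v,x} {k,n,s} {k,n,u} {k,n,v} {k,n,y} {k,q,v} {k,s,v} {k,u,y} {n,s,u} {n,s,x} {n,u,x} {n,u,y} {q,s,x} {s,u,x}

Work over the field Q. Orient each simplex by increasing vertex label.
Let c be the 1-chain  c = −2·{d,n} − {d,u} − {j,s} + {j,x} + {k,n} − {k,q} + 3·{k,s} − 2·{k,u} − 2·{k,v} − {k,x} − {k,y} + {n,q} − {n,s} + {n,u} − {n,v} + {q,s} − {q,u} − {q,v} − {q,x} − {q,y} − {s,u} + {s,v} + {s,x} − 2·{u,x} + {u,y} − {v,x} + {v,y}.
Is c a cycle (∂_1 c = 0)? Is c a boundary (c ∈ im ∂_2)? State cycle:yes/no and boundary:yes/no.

cycle:no boundary:no

n_0=10 n_1=35 n_2=18  [Q]
∂1: piv[dk,dn,du,jq,js,ju,jv,jx,jy] rk=9  ker:kn,kq,ks,ku,kv,kx,ky,nq,ns,nu,nv,nx,ny,qs,qu,qv,qx,qy,su,sv,sx,sy,ux,uy,vx,vy
∂2: piv[dkn,dku,dnu,jsx,jvx,kns,knv,kny,kqv,ksv,kuy,nsu,nsx,nux,qsx] rk=15  ker:knu,nuy,sux
∂1c = 3·{d} + 3·{k} − {n} + 3·{q} + {s} − 3·{u} − 3·{v} − 3·{x}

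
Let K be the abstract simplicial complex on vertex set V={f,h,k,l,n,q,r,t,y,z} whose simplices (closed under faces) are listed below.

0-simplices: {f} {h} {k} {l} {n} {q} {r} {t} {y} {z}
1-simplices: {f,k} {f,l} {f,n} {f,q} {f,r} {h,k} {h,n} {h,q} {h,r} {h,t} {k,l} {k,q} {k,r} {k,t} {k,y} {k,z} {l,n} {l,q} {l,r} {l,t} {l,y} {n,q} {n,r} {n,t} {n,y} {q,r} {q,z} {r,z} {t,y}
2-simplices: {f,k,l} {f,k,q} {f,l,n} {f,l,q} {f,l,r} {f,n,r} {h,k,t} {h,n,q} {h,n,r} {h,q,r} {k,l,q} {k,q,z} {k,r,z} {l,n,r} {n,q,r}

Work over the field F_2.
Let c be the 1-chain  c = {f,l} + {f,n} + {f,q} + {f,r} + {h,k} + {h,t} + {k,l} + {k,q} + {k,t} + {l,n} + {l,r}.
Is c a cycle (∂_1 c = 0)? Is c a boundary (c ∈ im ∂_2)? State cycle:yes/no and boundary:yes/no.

n_0=10 n_1=29 n_2=15  [Z2]
∂1: piv[fk,fl,fn,fq,fr,hk,ht,ky,kz] rk=9  ker:hn,hq,hr,kl,kq,kr,kt,ln,lq,lr,lt,ly,nq,nr,nt,ny,qr,qz,rz,ty
∂2: piv[fkl,fkq,fln,flq,flr,fnr,hkt,hnq,hnr,hqr,kqz,krz] rk=12  ker:klq,lnr,nqr
∂1c = 0
c vs im∂2: reduces to 0 ⇒ boundary

cycle:yes boundary:yes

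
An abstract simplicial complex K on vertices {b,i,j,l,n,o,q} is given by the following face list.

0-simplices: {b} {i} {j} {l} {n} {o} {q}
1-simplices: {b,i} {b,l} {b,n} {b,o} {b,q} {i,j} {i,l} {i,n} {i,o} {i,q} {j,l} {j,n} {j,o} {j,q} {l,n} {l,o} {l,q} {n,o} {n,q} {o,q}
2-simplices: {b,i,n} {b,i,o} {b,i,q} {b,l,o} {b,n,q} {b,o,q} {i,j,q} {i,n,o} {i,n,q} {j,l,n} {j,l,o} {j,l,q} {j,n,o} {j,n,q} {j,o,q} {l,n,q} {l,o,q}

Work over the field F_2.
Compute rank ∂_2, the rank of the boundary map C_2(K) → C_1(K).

rank∂_2=13

n_0=7 n_1=20 n_2=17  [Z2]
∂1: piv[bi,bl,bn,bo,bq,ij] rk=6  ker:il,in,io,iq,jl,jn,jo,jq,ln,lo,lq,no,nq,oq
∂2: piv[bin,bio,biq,blo,bnq,boq,ijq,ino,jln,jlo,jlq,jno,jnq] rk=13  ker:inq,joq,lnq,loq
rk∂_2=13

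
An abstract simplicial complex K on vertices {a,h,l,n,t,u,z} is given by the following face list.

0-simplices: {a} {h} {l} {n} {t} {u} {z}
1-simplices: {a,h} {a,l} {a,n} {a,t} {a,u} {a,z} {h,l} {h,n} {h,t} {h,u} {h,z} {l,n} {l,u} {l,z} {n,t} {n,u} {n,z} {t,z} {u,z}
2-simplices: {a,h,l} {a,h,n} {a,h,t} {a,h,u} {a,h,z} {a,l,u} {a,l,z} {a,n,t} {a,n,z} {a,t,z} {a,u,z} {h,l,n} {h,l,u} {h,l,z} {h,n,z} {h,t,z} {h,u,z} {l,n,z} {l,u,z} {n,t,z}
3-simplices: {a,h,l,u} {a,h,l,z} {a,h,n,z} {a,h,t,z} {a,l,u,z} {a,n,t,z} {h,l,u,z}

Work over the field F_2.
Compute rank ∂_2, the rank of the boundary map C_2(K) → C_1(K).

rank∂_2=12

n_0=7 n_1=19 n_2=20 n_3=7  [Z2]
∂1: piv[ah,al,an,at,au,az] rk=6  ker:hl,hn,ht,hu,hz,ln,lu,lz,nt,nu,nz,tz,uz
∂2: piv[ahl,ahn,aht,ahu,ahz,alu,alz,ant,anz,atz,auz,hln] rk=12  ker:hlu,hlz,hnz,htz,huz,lnz,luz,ntz
∂3: piv[ahlu,ahlz,ahnz,ahtz,aluz,antz,hluz] rk=7
rk∂_2=12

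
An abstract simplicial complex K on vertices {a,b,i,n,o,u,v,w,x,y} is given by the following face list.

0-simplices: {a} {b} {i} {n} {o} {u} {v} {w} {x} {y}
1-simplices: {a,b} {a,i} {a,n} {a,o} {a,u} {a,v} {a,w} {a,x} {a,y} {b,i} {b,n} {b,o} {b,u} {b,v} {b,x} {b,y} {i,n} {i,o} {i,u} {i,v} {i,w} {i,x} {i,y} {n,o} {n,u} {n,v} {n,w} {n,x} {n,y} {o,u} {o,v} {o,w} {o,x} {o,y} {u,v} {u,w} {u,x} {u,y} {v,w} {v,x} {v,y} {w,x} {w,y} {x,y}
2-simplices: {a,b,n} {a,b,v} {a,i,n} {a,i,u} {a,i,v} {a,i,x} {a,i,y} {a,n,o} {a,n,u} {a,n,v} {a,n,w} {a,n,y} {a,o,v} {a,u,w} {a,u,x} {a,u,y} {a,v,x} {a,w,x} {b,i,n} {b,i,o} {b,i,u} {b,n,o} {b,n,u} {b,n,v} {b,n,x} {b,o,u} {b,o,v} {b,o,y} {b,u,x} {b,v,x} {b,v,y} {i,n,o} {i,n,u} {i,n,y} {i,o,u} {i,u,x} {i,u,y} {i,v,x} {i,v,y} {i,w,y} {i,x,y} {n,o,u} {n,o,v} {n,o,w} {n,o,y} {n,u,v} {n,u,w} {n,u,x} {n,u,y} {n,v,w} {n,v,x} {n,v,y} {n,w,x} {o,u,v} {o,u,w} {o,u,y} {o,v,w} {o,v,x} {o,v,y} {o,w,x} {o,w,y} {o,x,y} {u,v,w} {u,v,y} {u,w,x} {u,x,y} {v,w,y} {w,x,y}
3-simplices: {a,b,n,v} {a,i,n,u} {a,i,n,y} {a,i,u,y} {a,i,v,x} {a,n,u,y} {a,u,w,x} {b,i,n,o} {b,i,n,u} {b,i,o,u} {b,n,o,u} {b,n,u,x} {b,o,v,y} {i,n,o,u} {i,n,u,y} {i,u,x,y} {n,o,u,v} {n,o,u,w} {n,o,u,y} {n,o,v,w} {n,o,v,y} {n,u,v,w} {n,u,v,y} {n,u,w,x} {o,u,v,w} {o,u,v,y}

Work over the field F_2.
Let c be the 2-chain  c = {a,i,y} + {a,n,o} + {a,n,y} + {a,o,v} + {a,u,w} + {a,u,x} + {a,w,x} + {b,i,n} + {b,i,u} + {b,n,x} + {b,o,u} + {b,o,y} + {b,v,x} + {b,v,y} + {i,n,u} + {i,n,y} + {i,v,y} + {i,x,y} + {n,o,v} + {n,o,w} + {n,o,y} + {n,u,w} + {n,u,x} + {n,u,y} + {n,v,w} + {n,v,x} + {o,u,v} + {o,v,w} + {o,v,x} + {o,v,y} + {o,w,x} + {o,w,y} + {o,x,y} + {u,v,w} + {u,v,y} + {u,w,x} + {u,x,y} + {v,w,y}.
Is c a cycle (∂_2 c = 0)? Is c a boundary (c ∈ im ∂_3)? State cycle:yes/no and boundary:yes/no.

cycle:no boundary:no

n_0=10 n_1=44 n_2=68 n_3=26  [Z2]
∂1: piv[ab,ai,an,ao,au,av,aw,ax,ay] rk=9  ker:bi,bn,bo,bu,bv,bx,by,in,io,iu,iv,iw,ix,iy,no,nu,nv,nw,nx,ny,ou,ov,ow,ox,oy,uv,uw,ux,uy,vw,vx,vy,wx,wy,xy
∂2: piv[abn,abv,ain,aiu,aiv,aix,aiy,ano,anu,anv,anw,any,aov,auw,aux,auy,avx,awx,bin,bio,biu,bno,bnx,bou,boy,bux,bvy,ivy,iwy,ixy,now,nuv,nvw,ovx,owy] rk=35  ker:bnu,bnv,bov,bvx,ino,inu,iny,iou,iux,iuy,ivx,nou,nov,noy,nuw,nux,nuy,nvx,nvy,nwx,ouv,ouw,ouy,ovw,ovy,owx,oxy,uvw,uvy,uwx,uxy,vwy,wxy
∂3: piv[abnv,ainu,ainy,aiuy,aivx,anuy,auwx,bino,binu,biou,bnou,bnux,bovy,iuxy,nouv,nouw,nouy,novw,novy,nuvw,nuvy,nuwx] rk=22  ker:inou,inuy,ouvw,ouvy
∂2c = {a,i} + {a,v} + {i,n} + {i,v} + {i,x} + {n,v} + {n,w} + {n,x} + {o,x} + {o,y} + {u,v} + {u,y} + {v,x} + {v,y} + {w,x} + {x,y}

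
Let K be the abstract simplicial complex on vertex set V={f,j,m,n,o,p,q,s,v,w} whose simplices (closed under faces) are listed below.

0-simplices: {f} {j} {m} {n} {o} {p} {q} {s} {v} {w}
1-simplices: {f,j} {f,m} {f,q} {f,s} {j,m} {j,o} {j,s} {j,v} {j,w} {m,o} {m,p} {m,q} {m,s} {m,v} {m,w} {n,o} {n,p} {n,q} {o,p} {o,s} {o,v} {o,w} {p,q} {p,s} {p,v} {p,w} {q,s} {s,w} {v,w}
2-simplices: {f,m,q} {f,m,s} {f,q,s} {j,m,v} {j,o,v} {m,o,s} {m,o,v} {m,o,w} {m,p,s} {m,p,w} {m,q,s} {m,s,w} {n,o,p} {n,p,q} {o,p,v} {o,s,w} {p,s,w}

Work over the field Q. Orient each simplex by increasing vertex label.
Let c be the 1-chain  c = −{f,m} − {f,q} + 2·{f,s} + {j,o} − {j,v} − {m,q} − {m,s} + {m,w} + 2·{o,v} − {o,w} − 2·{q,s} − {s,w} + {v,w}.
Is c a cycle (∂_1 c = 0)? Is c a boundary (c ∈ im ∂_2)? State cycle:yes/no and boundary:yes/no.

cycle:yes boundary:no

n_0=10 n_1=29 n_2=17  [Q]
∂1: piv[fj,fm,fq,fs,jo,jv,jw,mp,no] rk=9  ker:jm,js,mo,mq,ms,mv,mw,np,nq,op,os,ov,ow,pq,ps,pv,pw,qs,sw,vw
∂2: piv[fmq,fms,fqs,jmv,jov,mos,mov,mow,mps,mpw,msw,nop,npq,opv] rk=14  ker:mqs,osw,psw
∂1c = 0
c vs im∂2: residual ≠ 0 ⇒ not boundary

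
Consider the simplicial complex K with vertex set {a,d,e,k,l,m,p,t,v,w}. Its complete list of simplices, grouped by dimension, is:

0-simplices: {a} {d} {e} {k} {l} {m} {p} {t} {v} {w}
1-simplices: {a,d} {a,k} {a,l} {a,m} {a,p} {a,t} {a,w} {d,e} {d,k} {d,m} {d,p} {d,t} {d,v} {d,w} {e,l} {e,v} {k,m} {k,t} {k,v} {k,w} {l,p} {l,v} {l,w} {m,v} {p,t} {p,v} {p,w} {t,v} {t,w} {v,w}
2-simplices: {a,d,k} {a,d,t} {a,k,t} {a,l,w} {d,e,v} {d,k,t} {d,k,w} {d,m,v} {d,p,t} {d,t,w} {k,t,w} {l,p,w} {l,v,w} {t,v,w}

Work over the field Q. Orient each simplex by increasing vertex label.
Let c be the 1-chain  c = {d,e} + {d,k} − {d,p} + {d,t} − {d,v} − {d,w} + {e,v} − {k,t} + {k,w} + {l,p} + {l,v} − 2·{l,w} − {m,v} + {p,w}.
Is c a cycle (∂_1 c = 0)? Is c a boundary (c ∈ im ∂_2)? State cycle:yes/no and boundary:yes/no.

n_0=10 n_1=30 n_2=14  [Q]
∂1: piv[ad,ak,al,am,ap,at,aw,de,dv] rk=9  ker:dk,dm,dp,dt,dw,el,ev,km,kt,kv,kw,lp,lv,lw,mv,pt,pv,pw,tv,tw,vw
∂2: piv[adk,adt,akt,alw,dev,dkw,dmv,dpt,dtw,lpw,lvw,tvw] rk=12  ker:dkt,ktw
∂1c = {k} + {m} − {p} − {w}

cycle:no boundary:no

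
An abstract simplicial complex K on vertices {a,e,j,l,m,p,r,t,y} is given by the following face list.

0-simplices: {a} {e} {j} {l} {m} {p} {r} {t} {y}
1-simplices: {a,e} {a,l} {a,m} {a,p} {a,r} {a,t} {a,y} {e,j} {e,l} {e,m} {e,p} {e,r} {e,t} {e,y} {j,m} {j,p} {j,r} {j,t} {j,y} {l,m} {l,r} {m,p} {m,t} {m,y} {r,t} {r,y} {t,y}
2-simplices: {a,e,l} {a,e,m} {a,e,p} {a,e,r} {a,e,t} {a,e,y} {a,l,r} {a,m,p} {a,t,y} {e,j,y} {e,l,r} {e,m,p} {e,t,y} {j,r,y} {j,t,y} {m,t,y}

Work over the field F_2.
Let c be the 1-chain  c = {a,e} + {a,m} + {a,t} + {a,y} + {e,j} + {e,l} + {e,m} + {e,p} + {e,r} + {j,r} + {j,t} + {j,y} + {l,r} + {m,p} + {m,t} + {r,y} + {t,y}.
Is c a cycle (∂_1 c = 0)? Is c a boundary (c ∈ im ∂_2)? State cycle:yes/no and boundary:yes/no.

cycle:yes boundary:no

n_0=9 n_1=27 n_2=16  [Z2]
∂1: piv[ae,al,am,ap,ar,at,ay,ej] rk=8  ker:el,em,ep,er,et,ey,jm,jp,jr,jt,jy,lm,lr,mp,mt,my,rt,ry,ty
∂2: piv[ael,aem,aep,aer,aet,aey,alr,amp,aty,ejy,jry,jty,mty] rk=13  ker:elr,emp,ety
∂1c = 0
c vs im∂2: residual ≠ 0 ⇒ not boundary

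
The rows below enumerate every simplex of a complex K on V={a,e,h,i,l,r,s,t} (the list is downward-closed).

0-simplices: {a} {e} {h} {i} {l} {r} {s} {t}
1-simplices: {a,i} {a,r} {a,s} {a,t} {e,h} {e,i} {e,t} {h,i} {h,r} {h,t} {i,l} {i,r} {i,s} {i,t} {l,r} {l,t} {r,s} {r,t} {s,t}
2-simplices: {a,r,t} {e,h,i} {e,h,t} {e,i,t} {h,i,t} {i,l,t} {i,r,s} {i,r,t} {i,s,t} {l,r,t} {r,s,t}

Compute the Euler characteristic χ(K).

χ(K)=0

n_0=8 n_1=19 n_2=11
χ=+8−19+11=0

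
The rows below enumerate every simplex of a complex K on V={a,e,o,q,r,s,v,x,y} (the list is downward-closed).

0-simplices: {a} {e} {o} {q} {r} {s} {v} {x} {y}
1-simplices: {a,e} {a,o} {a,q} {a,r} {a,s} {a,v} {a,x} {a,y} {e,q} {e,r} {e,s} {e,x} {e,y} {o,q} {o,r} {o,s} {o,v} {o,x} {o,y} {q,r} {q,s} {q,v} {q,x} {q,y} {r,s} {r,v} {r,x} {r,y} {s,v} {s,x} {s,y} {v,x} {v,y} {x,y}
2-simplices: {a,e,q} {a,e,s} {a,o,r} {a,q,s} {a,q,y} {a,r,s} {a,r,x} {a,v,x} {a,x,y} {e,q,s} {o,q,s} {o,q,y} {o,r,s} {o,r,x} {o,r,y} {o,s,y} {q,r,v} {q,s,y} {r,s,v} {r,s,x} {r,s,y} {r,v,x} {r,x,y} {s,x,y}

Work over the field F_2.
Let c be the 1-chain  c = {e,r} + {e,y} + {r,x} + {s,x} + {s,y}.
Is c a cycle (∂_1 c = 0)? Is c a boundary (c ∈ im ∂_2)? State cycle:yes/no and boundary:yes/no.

n_0=9 n_1=34 n_2=24  [Z2]
∂1: piv[ae,ao,aq,ar,as,av,ax,ay] rk=8  ker:eq,er,es,ex,ey,oq,or,os,ov,ox,oy,qr,qs,qv,qx,qy,rs,rv,rx,ry,sv,sx,sy,vx,vy,xy
∂2: piv[aeq,aes,aor,aqs,aqy,ars,arx,avx,axy,oqs,oqy,ors,orx,ory,osy,qrv,rsv,rsx,rvx] rk=19  ker:eqs,qsy,rsy,rxy,sxy
∂1c = 0
c vs im∂2: residual ≠ 0 ⇒ not boundary

cycle:yes boundary:no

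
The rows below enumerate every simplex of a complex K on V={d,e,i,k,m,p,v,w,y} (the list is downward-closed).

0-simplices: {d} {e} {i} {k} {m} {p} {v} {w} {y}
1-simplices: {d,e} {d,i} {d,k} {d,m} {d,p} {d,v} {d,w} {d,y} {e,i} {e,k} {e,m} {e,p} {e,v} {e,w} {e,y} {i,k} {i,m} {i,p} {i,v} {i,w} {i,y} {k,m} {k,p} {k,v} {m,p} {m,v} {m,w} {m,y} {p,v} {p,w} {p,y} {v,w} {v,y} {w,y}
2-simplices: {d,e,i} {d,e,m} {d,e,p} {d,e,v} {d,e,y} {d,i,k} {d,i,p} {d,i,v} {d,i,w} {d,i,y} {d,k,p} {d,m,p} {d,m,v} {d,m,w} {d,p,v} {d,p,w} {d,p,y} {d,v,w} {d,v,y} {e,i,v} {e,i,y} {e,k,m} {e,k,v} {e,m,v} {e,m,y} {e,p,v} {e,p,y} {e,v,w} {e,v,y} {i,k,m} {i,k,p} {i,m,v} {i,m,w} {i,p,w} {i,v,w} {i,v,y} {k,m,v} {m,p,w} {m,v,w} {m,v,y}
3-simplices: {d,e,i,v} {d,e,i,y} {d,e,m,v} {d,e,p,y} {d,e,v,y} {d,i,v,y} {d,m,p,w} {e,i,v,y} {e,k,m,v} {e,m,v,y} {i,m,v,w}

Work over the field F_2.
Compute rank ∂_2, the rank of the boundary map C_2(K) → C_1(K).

n_0=9 n_1=34 n_2=40 n_3=11  [Z2]
∂1: piv[de,di,dk,dm,dp,dv,dw,dy] rk=8  ker:ei,ek,em,ep,ev,ew,ey,ik,im,ip,iv,iw,iy,km,kp,kv,mp,mv,mw,my,pv,pw,py,vw,vy,wy
∂2: piv[dei,dem,dep,dev,dey,dik,dip,div,diw,diy,dkp,dmp,dmv,dmw,dpv,dpw,dpy,dvw,dvy,ekm,ekv,emy,evw,ikm,imv] rk=25  ker:eiv,eiy,emv,epv,epy,evy,ikp,imw,ipw,ivw,ivy,kmv,mpw,mvw,mvy
∂3: piv[deiv,deiy,demv,depy,devy,divy,dmpw,ekmv,emvy,imvw] rk=10  ker:eivy
rk∂_2=25

rank∂_2=25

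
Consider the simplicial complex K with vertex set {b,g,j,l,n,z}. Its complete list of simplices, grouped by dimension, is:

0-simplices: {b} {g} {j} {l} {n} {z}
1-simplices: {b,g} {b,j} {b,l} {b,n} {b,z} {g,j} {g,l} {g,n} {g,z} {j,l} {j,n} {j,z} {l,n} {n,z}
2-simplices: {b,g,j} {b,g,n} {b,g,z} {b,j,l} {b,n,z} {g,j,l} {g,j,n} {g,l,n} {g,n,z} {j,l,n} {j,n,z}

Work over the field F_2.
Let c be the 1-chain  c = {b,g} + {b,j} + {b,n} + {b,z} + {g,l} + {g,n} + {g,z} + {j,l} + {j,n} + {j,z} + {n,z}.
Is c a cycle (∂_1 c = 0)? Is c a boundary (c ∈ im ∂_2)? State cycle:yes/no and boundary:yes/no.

n_0=6 n_1=14 n_2=11  [Z2]
∂1: piv[bg,bj,bl,bn,bz] rk=5  ker:gj,gl,gn,gz,jl,jn,jz,ln,nz
∂2: piv[bgj,bgn,bgz,bjl,bnz,gjl,gjn,gln,jnz] rk=9  ker:gnz,jln
∂1c = 0
c vs im∂2: reduces to 0 ⇒ boundary

cycle:yes boundary:yes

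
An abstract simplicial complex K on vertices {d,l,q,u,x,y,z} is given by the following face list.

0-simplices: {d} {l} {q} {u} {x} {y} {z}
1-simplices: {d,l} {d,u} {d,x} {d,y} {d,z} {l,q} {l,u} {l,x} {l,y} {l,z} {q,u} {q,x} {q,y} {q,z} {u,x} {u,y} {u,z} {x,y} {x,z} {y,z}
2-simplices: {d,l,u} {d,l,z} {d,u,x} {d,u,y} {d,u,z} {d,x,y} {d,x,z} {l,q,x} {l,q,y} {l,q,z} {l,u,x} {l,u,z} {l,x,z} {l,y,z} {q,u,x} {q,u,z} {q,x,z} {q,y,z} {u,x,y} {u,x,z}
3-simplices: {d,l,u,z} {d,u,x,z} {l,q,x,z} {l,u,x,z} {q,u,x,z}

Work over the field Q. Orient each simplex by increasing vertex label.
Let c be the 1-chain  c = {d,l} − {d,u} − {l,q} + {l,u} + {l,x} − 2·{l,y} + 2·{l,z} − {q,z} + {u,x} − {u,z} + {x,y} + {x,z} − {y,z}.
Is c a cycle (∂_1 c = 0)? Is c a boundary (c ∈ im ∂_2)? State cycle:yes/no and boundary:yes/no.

cycle:yes boundary:no

n_0=7 n_1=20 n_2=20 n_3=5  [Q]
∂1: piv[dl,du,dx,dy,dz,lq] rk=6  ker:lu,lx,ly,lz,qu,qx,qy,qz,ux,uy,uz,xy,xz,yz
∂2: piv[dlu,dlz,dux,duy,duz,dxy,dxz,lqx,lqy,lqz,lux,lyz,qux] rk=13  ker:luz,lxz,quz,qxz,qyz,uxy,uxz
∂3: piv[dluz,duxz,lqxz,luxz,quxz] rk=5
∂1c = 0
c vs im∂2: residual ≠ 0 ⇒ not boundary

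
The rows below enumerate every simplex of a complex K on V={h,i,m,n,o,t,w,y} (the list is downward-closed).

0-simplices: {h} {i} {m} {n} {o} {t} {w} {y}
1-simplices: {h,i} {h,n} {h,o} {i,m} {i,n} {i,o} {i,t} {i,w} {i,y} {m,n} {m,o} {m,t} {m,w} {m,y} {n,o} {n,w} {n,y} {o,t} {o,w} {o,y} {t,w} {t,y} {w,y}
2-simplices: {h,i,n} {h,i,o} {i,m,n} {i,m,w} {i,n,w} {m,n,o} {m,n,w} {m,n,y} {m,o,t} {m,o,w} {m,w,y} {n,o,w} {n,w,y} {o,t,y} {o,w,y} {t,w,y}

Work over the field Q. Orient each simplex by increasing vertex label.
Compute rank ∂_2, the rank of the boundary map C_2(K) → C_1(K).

rank∂_2=13

n_0=8 n_1=23 n_2=16  [Q]
∂1: piv[hi,hn,ho,im,it,iw,iy] rk=7  ker:in,io,mn,mo,mt,mw,my,no,nw,ny,ot,ow,oy,tw,ty,wy
∂2: piv[hin,hio,imn,imw,inw,mno,mny,mot,mow,mwy,oty,owy,twy] rk=13  ker:mnw,now,nwy
rk∂_2=13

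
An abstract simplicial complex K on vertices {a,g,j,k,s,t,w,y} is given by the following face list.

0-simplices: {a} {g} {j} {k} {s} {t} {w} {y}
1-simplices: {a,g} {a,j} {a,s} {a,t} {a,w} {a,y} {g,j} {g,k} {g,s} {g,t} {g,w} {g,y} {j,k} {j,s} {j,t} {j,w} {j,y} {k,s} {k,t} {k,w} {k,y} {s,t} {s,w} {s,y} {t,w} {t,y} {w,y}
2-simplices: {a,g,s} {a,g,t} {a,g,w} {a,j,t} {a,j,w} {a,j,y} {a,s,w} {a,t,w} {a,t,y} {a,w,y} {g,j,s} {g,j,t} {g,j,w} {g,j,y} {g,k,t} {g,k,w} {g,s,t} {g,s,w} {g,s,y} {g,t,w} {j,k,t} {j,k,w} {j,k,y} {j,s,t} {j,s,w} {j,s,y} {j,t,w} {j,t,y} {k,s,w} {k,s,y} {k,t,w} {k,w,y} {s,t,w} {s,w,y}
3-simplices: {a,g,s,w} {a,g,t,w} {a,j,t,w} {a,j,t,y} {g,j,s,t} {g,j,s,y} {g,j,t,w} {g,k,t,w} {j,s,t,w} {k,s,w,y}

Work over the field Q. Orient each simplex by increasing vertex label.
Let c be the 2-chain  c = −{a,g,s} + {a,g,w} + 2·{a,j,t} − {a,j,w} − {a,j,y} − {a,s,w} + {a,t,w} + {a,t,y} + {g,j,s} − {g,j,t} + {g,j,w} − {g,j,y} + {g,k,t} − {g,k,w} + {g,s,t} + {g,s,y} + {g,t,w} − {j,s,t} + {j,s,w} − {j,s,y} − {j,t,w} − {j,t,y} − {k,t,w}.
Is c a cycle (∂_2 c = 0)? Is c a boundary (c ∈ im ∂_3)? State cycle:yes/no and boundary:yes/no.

cycle:yes boundary:no

n_0=8 n_1=27 n_2=34 n_3=10  [Q]
∂1: piv[ag,aj,as,at,aw,ay,gk] rk=7  ker:gj,gs,gt,gw,gy,jk,js,jt,jw,jy,ks,kt,kw,ky,st,sw,sy,tw,ty,wy
∂2: piv[ags,agt,agw,ajt,ajw,ajy,asw,atw,aty,awy,gjs,gjt,gjy,gkt,gkw,gst,gsy,jkt,jky,ksw] rk=20  ker:gjw,gsw,gtw,jkw,jst,jsw,jsy,jtw,jty,ksy,ktw,kwy,stw,swy
∂3: piv[agsw,agtw,ajtw,ajty,gjst,gjsy,gjtw,gktw,jstw,kswy] rk=10
∂2c = 0
c vs im∂3: residual ≠ 0 ⇒ not boundary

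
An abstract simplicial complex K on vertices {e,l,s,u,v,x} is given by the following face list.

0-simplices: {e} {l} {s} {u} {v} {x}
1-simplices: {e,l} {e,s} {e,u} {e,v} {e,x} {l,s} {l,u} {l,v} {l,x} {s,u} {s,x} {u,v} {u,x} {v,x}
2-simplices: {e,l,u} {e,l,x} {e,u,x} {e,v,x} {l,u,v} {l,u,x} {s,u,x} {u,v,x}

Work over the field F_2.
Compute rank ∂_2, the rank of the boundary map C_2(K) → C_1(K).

rank∂_2=7

n_0=6 n_1=14 n_2=8  [Z2]
∂1: piv[el,es,eu,ev,ex] rk=5  ker:ls,lu,lv,lx,su,sx,uv,ux,vx
∂2: piv[elu,elx,eux,evx,luv,sux,uvx] rk=7  ker:lux
rk∂_2=7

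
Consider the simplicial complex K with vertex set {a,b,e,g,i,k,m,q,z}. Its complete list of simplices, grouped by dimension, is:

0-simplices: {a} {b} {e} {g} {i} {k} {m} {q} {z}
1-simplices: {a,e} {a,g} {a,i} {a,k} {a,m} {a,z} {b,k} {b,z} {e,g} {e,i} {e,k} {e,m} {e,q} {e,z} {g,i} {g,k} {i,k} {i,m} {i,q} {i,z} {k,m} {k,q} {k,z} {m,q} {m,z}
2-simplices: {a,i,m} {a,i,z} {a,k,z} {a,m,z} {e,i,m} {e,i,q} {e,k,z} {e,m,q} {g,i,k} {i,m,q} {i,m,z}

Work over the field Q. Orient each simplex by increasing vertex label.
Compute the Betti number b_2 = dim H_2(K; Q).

b_2=2

n_0=9 n_1=25 n_2=11  [Q]
∂1: piv[ae,ag,ai,ak,am,az,bk,eq] rk=8  ker:bz,eg,ei,ek,em,ez,gi,gk,ik,im,iq,iz,km,kq,kz,mq,mz
∂2: piv[aim,aiz,akz,amz,eim,eiq,ekz,emq,gik] rk=9  ker:imq,imz
b_2=(11−9)−0=2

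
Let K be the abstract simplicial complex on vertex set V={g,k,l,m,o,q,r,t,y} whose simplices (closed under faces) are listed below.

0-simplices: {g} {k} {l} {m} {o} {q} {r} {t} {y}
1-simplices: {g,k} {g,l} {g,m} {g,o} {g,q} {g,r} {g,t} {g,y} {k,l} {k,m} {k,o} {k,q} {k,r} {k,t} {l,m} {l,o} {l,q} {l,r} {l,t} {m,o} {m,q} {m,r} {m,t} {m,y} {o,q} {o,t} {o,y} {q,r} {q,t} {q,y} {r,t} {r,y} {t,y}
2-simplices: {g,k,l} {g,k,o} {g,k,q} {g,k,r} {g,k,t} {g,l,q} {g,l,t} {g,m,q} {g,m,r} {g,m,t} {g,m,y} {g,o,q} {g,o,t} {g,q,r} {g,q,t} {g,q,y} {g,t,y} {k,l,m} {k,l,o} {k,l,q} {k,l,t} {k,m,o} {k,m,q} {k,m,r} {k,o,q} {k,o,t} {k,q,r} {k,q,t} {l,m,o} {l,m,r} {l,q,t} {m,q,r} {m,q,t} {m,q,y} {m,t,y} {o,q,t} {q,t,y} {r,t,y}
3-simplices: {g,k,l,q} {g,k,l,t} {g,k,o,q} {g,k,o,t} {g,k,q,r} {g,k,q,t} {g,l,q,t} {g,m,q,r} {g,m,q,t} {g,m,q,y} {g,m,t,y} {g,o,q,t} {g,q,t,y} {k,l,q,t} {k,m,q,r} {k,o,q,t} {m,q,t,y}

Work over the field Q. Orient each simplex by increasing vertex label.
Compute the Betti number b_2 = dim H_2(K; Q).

b_2=1

n_0=9 n_1=33 n_2=38 n_3=17  [Q]
∂1: piv[gk,gl,gm,go,gq,gr,gt,gy] rk=8  ker:kl,km,ko,kq,kr,kt,lm,lo,lq,lr,lt,mo,mq,mr,mt,my,oq,ot,oy,qr,qt,qy,rt,ry,ty
∂2: piv[gkl,gko,gkq,gkr,gkt,glq,glt,gmq,gmr,gmt,gmy,goq,got,gqr,gqt,gqy,gty,klm,klo,kmo,kmq,lmr,rty] rk=23  ker:klq,klt,kmr,koq,kot,kqr,kqt,lmo,lqt,mqr,mqt,mqy,mty,oqt,qty
∂3: piv[gklq,gklt,gkoq,gkot,gkqr,gkqt,glqt,gmqr,gmqt,gmqy,gmty,goqt,gqty,kmqr] rk=14  ker:klqt,koqt,mqty
b_2=(38−23)−14=1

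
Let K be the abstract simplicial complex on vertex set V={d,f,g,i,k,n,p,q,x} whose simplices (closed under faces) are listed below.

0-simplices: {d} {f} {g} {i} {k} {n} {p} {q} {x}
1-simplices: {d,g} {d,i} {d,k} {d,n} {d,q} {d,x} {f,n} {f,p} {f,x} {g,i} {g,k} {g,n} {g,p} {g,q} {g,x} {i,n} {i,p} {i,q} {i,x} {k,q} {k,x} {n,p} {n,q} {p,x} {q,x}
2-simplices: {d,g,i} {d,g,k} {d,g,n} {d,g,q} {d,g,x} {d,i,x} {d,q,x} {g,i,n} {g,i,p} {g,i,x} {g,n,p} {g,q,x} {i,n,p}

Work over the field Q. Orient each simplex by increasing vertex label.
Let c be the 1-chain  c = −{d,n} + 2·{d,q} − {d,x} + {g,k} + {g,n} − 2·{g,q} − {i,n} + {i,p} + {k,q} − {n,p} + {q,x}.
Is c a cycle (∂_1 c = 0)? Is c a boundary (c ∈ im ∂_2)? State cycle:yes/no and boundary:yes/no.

n_0=9 n_1=25 n_2=13  [Q]
∂1: piv[dg,di,dk,dn,dq,dx,fn,fp] rk=8  ker:fx,gi,gk,gn,gp,gq,gx,in,ip,iq,ix,kq,kx,np,nq,px,qx
∂2: piv[dgi,dgk,dgn,dgq,dgx,dix,dqx,gin,gip,gnp] rk=10  ker:gix,gqx,inp
∂1c = 0
c vs im∂2: residual ≠ 0 ⇒ not boundary

cycle:yes boundary:no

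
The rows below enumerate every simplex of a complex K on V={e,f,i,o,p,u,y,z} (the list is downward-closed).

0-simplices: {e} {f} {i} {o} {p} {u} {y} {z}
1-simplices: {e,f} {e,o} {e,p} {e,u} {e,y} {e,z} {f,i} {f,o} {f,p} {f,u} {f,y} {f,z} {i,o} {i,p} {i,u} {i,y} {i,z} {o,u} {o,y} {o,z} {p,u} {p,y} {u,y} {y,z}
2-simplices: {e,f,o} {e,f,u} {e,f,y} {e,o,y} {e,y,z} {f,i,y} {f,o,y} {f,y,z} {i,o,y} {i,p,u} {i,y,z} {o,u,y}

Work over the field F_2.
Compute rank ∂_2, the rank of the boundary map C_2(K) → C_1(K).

n_0=8 n_1=24 n_2=12  [Z2]
∂1: piv[ef,eo,ep,eu,ey,ez,fi] rk=7  ker:fo,fp,fu,fy,fz,io,ip,iu,iy,iz,ou,oy,oz,pu,py,uy,yz
∂2: piv[efo,efu,efy,eoy,eyz,fiy,fyz,ioy,ipu,iyz,ouy] rk=11  ker:foy
rk∂_2=11

rank∂_2=11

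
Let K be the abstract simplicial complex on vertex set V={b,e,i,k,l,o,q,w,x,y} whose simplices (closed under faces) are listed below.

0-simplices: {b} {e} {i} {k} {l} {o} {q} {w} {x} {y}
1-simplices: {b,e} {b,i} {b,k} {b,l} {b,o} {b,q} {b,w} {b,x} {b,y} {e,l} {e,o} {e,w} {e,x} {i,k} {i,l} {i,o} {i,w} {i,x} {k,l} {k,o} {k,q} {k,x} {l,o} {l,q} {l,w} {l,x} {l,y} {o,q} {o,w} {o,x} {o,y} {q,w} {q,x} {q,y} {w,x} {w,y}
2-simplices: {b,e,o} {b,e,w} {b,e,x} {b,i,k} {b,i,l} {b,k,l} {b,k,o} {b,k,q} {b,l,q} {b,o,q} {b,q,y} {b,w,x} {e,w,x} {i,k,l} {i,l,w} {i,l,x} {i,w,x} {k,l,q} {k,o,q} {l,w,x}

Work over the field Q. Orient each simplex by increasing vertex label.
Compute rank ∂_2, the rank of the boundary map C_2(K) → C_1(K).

n_0=10 n_1=36 n_2=20  [Q]
∂1: piv[be,bi,bk,bl,bo,bq,bw,bx,by] rk=9  ker:el,eo,ew,ex,ik,il,io,iw,ix,kl,ko,kq,kx,lo,lq,lw,lx,ly,oq,ow,ox,oy,qw,qx,qy,wx,wy
∂2: piv[beo,bew,bex,bik,bil,bkl,bko,bkq,blq,boq,bqy,bwx,ilw,ilx,iwx] rk=15  ker:ewx,ikl,klq,koq,lwx
rk∂_2=15

rank∂_2=15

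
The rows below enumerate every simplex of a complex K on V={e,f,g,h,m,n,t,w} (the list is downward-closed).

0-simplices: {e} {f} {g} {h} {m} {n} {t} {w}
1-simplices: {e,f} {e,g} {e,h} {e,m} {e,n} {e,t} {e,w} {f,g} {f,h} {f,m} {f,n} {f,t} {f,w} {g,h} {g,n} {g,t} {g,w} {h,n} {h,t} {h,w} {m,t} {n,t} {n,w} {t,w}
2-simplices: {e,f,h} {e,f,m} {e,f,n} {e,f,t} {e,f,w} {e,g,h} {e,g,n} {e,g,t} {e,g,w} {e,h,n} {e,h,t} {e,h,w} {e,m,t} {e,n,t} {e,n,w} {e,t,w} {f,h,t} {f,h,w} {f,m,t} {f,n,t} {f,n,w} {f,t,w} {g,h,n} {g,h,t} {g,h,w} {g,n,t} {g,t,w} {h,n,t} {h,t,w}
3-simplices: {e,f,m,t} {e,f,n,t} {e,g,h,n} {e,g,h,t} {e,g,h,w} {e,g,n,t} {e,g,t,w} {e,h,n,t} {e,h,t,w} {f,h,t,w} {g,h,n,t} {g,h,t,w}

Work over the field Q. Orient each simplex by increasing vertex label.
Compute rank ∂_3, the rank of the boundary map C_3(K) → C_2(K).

rank∂_3=10

n_0=8 n_1=24 n_2=29 n_3=12  [Q]
∂1: piv[ef,eg,eh,em,en,et,ew] rk=7  ker:fg,fh,fm,fn,ft,fw,gh,gn,gt,gw,hn,ht,hw,mt,nt,nw,tw
∂2: piv[efh,efm,efn,eft,efw,egh,egn,egt,egw,ehn,eht,ehw,emt,ent,enw,etw] rk=16  ker:fht,fhw,fmt,fnt,fnw,ftw,ghn,ght,ghw,gnt,gtw,hnt,htw
∂3: piv[efmt,efnt,eghn,eght,eghw,egnt,egtw,ehnt,ehtw,fhtw] rk=10  ker:ghnt,ghtw
rk∂_3=10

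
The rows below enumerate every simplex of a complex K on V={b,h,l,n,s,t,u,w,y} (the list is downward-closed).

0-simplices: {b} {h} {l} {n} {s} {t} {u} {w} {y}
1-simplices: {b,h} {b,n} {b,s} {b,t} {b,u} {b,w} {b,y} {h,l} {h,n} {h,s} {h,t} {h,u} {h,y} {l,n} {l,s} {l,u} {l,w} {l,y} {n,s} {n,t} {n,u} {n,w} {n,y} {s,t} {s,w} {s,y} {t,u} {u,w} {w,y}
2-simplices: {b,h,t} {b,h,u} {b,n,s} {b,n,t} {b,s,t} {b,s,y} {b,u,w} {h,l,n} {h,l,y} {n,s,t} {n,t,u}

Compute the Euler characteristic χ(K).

χ(K)=-9

n_0=9 n_1=29 n_2=11
χ=+9−29+11=-9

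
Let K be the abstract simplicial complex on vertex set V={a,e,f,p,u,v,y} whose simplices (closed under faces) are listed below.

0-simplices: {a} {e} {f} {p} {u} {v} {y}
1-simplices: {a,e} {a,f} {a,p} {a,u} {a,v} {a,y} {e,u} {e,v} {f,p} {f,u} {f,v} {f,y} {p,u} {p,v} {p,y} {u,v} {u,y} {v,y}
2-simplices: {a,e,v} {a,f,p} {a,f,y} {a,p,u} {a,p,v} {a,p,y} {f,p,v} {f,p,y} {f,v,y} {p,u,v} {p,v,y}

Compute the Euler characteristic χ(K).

n_0=7 n_1=18 n_2=11
χ=+7−18+11=0

χ(K)=0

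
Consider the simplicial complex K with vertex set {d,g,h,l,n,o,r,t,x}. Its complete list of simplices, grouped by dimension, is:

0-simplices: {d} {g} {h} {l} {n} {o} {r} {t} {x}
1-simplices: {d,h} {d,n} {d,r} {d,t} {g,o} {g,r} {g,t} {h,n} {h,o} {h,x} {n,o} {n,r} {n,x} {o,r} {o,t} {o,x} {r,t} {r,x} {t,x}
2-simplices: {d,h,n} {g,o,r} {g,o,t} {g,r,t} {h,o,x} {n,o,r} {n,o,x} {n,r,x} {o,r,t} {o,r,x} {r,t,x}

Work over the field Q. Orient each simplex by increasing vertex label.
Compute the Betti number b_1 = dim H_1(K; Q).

n_0=9 n_1=19 n_2=11  [Q]
∂1: piv[dh,dn,dr,dt,go,gr,hx] rk=7  ker:gt,hn,ho,no,nr,nx,or,ot,ox,rt,rx,tx
∂2: piv[dhn,gor,got,grt,hox,nor,nox,nrx,rtx] rk=9  ker:ort,orx
b_1=(19−7)−9=3

b_1=3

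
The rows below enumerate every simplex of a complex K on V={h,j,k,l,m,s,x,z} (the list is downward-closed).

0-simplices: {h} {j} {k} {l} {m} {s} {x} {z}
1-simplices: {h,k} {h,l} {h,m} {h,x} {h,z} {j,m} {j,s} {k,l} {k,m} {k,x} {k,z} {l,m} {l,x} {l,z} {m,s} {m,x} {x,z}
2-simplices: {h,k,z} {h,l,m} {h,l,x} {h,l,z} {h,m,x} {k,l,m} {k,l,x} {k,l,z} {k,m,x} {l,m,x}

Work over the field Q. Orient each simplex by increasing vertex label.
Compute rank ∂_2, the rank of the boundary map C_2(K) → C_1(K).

rank∂_2=8

n_0=8 n_1=17 n_2=10  [Q]
∂1: piv[hk,hl,hm,hx,hz,jm,js] rk=7  ker:kl,km,kx,kz,lm,lx,lz,ms,mx,xz
∂2: piv[hkz,hlm,hlx,hlz,hmx,klm,klx,klz] rk=8  ker:kmx,lmx
rk∂_2=8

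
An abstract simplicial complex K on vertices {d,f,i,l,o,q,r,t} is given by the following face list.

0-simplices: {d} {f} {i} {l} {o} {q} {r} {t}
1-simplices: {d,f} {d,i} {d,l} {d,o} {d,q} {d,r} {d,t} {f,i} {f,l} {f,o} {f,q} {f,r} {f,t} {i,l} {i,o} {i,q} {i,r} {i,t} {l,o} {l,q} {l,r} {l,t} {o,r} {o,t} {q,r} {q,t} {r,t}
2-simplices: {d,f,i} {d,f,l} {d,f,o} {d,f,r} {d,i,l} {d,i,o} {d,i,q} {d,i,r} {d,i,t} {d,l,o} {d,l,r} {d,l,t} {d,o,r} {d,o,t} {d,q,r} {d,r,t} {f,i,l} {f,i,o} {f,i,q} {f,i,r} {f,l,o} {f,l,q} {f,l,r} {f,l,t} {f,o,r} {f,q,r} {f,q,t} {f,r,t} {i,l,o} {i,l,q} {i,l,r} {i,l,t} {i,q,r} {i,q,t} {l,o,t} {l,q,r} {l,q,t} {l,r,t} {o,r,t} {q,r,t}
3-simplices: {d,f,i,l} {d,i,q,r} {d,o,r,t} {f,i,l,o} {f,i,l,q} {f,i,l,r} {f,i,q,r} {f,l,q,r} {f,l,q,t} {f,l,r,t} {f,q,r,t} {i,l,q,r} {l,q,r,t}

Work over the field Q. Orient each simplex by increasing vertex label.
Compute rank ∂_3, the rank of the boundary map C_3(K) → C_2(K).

n_0=8 n_1=27 n_2=40 n_3=13  [Q]
∂1: piv[df,di,dl,do,dq,dr,dt] rk=7  ker:fi,fl,fo,fq,fr,ft,il,io,iq,ir,it,lo,lq,lr,lt,or,ot,qr,qt,rt
∂2: piv[dfi,dfl,dfo,dfr,dil,dio,diq,dir,dit,dlo,dlr,dlt,dor,dot,dqr,drt,fiq,flq,flt,fqt] rk=20  ker:fil,fio,fir,flo,flr,for,fqr,frt,ilo,ilq,ilr,ilt,iqr,iqt,lot,lqr,lqt,lrt,ort,qrt
∂3: piv[dfil,diqr,dort,filo,filq,filr,fiqr,flqr,flqt,flrt,fqrt] rk=11  ker:ilqr,lqrt
rk∂_3=11

rank∂_3=11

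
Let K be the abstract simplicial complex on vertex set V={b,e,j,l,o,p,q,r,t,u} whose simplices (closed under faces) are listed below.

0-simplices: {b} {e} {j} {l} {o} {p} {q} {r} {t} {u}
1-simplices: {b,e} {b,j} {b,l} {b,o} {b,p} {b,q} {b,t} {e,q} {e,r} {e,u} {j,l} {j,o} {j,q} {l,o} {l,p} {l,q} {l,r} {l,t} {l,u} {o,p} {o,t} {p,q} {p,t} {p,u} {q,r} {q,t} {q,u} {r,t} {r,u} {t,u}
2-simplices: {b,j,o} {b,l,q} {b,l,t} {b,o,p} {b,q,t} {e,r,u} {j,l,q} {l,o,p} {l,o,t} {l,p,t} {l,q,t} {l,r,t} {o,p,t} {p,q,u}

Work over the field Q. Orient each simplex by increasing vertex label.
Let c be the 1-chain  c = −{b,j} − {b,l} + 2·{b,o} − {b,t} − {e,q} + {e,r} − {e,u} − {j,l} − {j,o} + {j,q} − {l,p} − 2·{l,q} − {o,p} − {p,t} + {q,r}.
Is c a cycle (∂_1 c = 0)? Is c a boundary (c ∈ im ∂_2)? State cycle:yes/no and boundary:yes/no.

cycle:no boundary:no

n_0=10 n_1=30 n_2=14  [Q]
∂1: piv[be,bj,bl,bo,bp,bq,bt,er,eu] rk=9  ker:eq,jl,jo,jq,lo,lp,lq,lr,lt,lu,op,ot,pq,pt,pu,qr,qt,qu,rt,ru,tu
∂2: piv[bjo,blq,blt,bop,bqt,eru,jlq,lop,lot,lpt,lrt,pqu] rk=12  ker:lqt,opt
∂1c = {b} + {e} + {l} + 2·{o} − {p} − 3·{q} + 2·{r} − 2·{t} − {u}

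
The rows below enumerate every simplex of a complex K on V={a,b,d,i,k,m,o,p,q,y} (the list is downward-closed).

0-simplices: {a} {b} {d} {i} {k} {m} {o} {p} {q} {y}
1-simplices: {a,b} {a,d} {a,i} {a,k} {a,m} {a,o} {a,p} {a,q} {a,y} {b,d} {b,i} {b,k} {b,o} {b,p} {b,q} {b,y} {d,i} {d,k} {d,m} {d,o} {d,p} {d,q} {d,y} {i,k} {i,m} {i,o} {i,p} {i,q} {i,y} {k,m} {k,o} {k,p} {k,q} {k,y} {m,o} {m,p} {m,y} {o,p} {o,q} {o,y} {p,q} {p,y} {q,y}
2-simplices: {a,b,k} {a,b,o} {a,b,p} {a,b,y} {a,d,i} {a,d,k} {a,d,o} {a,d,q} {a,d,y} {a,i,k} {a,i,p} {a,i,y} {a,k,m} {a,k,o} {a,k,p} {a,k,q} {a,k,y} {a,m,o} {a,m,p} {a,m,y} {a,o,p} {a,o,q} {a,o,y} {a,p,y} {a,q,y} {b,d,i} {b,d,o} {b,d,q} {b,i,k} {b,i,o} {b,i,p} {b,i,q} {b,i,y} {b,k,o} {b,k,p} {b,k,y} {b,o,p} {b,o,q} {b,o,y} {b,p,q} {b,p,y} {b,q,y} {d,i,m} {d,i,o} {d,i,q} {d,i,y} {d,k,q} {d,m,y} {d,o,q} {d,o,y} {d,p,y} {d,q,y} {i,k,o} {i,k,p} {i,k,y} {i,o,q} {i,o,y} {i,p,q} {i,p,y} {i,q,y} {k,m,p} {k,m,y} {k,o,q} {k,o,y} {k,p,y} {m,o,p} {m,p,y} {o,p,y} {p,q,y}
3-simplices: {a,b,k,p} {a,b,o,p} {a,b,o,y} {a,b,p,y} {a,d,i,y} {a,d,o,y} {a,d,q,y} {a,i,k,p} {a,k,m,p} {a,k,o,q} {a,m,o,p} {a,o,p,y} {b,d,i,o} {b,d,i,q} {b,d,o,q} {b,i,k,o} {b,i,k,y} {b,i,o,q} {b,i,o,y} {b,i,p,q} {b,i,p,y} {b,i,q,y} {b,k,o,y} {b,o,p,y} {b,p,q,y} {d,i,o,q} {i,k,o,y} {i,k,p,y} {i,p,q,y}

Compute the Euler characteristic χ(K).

χ(K)=7

n_0=10 n_1=43 n_2=69 n_3=29
χ=+10−43+69−29=7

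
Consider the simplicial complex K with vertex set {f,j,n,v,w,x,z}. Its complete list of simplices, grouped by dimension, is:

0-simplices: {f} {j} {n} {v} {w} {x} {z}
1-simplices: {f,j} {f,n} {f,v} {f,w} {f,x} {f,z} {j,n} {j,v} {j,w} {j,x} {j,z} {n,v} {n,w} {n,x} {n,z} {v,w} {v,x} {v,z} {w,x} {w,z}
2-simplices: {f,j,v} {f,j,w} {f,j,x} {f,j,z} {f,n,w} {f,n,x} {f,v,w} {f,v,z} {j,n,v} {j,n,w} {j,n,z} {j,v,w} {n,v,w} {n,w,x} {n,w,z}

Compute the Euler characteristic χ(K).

χ(K)=2

n_0=7 n_1=20 n_2=15
χ=+7−20+15=2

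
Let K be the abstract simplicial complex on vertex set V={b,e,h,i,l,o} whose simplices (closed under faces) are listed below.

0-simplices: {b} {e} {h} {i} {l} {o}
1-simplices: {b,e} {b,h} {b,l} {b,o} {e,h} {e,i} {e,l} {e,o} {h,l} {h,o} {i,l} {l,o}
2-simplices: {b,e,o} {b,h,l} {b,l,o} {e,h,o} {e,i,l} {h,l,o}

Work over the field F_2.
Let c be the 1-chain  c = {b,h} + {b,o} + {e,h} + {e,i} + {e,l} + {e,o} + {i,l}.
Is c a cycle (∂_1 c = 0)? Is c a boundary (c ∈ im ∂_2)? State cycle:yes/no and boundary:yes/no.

n_0=6 n_1=12 n_2=6  [Z2]
∂1: piv[be,bh,bl,bo,ei] rk=5  ker:eh,el,eo,hl,ho,il,lo
∂2: piv[beo,bhl,blo,eho,eil,hlo] rk=6
∂1c = 0
c vs im∂2: reduces to 0 ⇒ boundary

cycle:yes boundary:yes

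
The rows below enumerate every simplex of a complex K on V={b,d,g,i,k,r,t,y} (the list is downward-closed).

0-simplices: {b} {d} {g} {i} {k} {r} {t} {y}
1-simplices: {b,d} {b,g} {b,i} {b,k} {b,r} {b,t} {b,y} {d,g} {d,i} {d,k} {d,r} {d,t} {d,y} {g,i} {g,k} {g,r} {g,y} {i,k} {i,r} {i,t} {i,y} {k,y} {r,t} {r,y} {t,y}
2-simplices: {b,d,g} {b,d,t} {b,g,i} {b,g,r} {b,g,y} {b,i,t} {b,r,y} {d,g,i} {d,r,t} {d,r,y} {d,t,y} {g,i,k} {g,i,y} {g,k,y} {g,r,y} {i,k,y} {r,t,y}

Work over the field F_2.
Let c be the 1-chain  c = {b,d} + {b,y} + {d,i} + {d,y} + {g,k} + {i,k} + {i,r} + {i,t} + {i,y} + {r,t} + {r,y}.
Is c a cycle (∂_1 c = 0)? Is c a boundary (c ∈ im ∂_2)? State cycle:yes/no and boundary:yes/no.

n_0=8 n_1=25 n_2=17  [Z2]
∂1: piv[bd,bg,bi,bk,br,bt,by] rk=7  ker:dg,di,dk,dr,dt,dy,gi,gk,gr,gy,ik,ir,it,iy,ky,rt,ry,ty
∂2: piv[bdg,bdt,bgi,bgr,bgy,bit,bry,dgi,drt,dry,dty,gik,giy,gky] rk=14  ker:gry,iky,rty
∂1c = {d} + {g} + {i} + {r}

cycle:no boundary:no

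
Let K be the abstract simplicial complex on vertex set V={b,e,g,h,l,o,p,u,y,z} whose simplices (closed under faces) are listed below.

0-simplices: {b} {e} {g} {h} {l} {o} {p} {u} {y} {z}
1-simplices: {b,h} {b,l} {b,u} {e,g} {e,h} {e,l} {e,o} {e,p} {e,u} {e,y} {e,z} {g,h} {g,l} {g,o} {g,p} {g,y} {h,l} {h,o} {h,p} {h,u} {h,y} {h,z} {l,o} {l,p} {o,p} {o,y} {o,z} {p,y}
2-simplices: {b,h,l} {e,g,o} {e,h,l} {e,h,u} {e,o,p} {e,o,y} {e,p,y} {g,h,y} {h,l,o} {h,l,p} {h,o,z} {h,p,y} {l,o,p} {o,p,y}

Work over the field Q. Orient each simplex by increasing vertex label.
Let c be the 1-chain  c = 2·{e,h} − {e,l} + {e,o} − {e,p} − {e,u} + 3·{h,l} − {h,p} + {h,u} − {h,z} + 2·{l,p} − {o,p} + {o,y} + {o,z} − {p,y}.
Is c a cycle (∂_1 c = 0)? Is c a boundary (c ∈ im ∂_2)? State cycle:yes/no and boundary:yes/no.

cycle:yes boundary:yes

n_0=10 n_1=28 n_2=14  [Q]
∂1: piv[bh,bl,bu,eg,eh,eo,ep,ey,ez] rk=9  ker:el,eu,gh,gl,go,gp,gy,hl,ho,hp,hu,hy,hz,lo,lp,op,oy,oz,py
∂2: piv[bhl,ego,ehl,ehu,eop,eoy,epy,ghy,hlo,hlp,hoz,hpy,lop] rk=13  ker:opy
∂1c = 0
c vs im∂2: reduces to 0 ⇒ boundary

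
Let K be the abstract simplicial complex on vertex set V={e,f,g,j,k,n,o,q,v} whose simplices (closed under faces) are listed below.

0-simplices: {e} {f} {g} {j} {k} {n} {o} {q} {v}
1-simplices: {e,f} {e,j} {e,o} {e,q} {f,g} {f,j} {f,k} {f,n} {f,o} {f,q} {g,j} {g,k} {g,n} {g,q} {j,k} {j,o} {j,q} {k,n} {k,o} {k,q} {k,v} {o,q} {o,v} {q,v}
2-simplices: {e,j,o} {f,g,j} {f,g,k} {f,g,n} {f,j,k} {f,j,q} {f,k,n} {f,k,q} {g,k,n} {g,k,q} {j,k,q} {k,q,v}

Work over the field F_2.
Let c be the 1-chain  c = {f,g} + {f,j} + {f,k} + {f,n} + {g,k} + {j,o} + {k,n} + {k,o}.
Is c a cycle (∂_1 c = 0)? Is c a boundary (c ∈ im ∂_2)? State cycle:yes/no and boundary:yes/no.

n_0=9 n_1=24 n_2=12  [Z2]
∂1: piv[ef,ej,eo,eq,fg,fk,fn,kv] rk=8  ker:fj,fo,fq,gj,gk,gn,gq,jk,jo,jq,kn,ko,kq,oq,ov,qv
∂2: piv[ejo,fgj,fgk,fgn,fjk,fjq,fkn,fkq,gkq,kqv] rk=10  ker:gkn,jkq
∂1c = 0
c vs im∂2: residual ≠ 0 ⇒ not boundary

cycle:yes boundary:no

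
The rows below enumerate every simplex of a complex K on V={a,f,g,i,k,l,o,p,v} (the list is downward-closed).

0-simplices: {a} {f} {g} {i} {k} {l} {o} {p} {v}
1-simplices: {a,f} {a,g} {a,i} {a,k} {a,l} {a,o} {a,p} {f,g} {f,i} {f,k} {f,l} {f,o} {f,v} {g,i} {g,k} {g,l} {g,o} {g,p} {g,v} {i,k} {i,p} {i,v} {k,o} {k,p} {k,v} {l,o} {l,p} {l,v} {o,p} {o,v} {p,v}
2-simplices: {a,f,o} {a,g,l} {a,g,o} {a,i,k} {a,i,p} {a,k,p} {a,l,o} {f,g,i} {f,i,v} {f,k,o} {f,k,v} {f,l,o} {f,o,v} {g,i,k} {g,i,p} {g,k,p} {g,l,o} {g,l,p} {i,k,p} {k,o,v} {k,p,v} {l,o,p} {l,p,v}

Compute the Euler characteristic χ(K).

n_0=9 n_1=31 n_2=23
χ=+9−31+23=1

χ(K)=1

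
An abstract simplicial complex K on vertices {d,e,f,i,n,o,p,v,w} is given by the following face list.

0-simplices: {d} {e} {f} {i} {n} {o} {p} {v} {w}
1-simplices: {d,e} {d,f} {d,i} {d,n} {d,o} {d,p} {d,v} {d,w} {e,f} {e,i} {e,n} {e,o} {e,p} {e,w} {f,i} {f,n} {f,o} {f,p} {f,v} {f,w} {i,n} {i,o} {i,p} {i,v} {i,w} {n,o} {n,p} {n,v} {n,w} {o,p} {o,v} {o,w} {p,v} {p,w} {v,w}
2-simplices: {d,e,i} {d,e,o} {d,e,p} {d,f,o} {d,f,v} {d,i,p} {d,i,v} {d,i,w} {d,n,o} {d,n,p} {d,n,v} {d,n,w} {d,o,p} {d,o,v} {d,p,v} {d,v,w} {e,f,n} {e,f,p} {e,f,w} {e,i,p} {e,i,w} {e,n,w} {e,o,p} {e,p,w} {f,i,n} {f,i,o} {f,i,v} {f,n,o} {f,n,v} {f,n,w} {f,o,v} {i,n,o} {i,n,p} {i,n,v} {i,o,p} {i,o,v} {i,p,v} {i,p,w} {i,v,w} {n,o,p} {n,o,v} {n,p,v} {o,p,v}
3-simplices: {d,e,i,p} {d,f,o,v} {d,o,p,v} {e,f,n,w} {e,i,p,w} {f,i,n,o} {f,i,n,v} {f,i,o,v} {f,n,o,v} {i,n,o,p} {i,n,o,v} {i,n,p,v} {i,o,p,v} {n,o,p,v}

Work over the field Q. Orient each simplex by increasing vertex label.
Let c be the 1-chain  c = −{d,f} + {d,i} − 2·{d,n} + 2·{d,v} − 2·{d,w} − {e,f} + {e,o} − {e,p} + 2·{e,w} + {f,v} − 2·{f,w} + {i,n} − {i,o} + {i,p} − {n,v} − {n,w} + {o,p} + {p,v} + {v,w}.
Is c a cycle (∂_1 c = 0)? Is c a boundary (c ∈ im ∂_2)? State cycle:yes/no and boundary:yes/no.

cycle:no boundary:no

n_0=9 n_1=35 n_2=43 n_3=14  [Q]
∂1: piv[de,df,di,dn,do,dp,dv,dw] rk=8  ker:ef,ei,en,eo,ep,ew,fi,fn,fo,fp,fv,fw,in,io,ip,iv,iw,no,np,nv,nw,op,ov,ow,pv,pw,vw
∂2: piv[dei,deo,dep,dfo,dfv,dip,div,diw,dno,dnp,dnv,dnw,dop,dov,dpv,dvw,efn,efp,efw,eiw,enw,epw,fin,fio,fiv,fno] rk=26  ker:eip,eop,fnv,fnw,fov,ino,inp,inv,iop,iov,ipv,ipw,ivw,nop,nov,npv,opv
∂3: piv[deip,dfov,dopv,efnw,eipw,fino,finv,fiov,fnov,inop,inpv,iopv] rk=12  ker:inov,nopv
∂1c = 2·{d} − {e} − {f} + {n} − {o} + 2·{v} − 2·{w}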